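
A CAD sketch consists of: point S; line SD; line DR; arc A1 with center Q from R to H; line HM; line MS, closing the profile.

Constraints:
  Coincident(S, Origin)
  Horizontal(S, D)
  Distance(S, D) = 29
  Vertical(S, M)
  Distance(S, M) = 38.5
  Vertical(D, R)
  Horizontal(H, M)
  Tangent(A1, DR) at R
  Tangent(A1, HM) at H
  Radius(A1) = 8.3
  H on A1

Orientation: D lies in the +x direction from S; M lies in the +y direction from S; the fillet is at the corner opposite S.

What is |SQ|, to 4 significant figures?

36.61

S is at the origin; S and D share the same y with |SD| = 29.0 and D on the +x side, so D = (29.00, 0.000). S and M share the same x with |SM| = 38.5 and M on the +y side, so M = (0.000, 38.50). The virtual corner opposite S is at (29.00, 38.50). A1 meets DR tangentially, so QR is at right angles to DR and A1 meets HM tangentially, so QH is at right angles to HM, with radius 8.3, so the center Q sits 8.3 in from both sides at Q = (20.70, 30.20). Then |SQ| = |Q − S| = 36.61.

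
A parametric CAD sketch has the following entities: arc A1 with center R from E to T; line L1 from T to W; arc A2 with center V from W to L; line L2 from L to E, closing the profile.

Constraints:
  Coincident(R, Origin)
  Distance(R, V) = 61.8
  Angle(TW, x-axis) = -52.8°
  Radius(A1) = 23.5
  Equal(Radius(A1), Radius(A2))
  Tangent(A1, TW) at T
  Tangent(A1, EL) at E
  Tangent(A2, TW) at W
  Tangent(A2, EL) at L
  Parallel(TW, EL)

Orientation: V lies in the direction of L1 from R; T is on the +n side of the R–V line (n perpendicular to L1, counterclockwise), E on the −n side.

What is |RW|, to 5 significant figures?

66.117

The slot axis is L1's direction at -52.8°, so u = (cos -52.8°, sin -52.8°) = (0.60460, -0.79653) and n = (−sin -52.8°, cos -52.8°) = (0.79653, 0.60460). R is at the origin and V lies 61.8 along u from R, so V = 61.8·u = (37.364, -49.226). Tangency of A1 to both parallel lines with radius 23.5 puts T and E at R ± 23.5·n: T = (18.718, 14.208), E = (-18.718, -14.208). Equal radii place W and L the same way about V: W = V + 23.5·n = (56.083, -35.017), L = V − 23.5·n = (18.646, -63.434). Then |RW| = |W − R| = 66.117.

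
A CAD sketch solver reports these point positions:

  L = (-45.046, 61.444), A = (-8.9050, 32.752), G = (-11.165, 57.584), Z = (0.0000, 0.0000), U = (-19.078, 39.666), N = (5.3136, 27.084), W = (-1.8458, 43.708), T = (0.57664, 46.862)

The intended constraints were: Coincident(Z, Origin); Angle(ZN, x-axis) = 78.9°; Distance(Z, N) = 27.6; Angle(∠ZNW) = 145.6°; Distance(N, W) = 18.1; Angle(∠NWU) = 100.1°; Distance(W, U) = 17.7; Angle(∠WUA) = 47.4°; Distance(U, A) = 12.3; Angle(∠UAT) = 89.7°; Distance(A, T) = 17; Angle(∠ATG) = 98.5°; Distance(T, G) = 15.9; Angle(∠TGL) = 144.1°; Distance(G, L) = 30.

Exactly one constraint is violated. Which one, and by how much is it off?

Distance(G, L) = 30 — off by 4.10.

Z = (0.00, 0.00) ✓; ZN at 78.90° ✓; |ZN| = 27.60 ✓; ∠ZNW = 145.6° ✓; |NW| = 18.10 ✓; ∠NWU = 100.1° ✓; |WU| = 17.70 ✓; ∠WUA = 47.40° ✓; |UA| = 12.30 ✓; ∠UAT = 89.70° ✓; |AT| = 17.00 ✓; ∠ATG = 98.50° ✓; |TG| = 15.90 ✓; ∠TGL = 144.1° ✓; |GL| = 34.10 ✗.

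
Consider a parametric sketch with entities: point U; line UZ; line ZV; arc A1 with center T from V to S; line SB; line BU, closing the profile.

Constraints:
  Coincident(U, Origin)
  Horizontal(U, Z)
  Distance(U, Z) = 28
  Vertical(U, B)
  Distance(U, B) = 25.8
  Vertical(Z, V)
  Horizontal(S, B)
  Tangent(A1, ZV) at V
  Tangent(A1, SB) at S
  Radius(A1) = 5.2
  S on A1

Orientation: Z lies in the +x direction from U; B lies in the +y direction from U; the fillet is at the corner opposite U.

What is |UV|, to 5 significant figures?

34.761

U is at the origin; UZ is horizontal with |UZ| = 28.0 and Z on the +x side, so Z = (28.000, 0.0000). U and B share the same x with |UB| = 25.8 and B on the +y side, so B = (0.0000, 25.800). The virtual corner opposite U is at (28.000, 25.800). Tangency of A1 to ZV means the radius TV is perpendicular to ZV and since A1 is tangent to SB there, TS ⟂ SB, with radius 5.2, so the center T sits 5.2 in from both sides at T = (22.800, 20.600). That places the tangent points at V = (28.000, 20.600) on ZV and S = (22.800, 25.800) on SB. Then |UV| = |V − U| = 34.761.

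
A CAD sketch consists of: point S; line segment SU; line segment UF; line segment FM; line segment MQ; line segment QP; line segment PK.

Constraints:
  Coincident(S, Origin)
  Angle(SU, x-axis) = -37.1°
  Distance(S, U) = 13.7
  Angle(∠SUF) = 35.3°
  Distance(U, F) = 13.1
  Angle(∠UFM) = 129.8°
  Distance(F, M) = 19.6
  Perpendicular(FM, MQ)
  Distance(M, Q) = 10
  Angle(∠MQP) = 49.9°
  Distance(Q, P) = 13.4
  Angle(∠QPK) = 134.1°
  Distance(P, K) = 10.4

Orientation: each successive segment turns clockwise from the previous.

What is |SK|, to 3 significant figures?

16.0

S is at the origin; SU runs at -37.1° with length 13.7, so U = (10.9, -8.26). ∠SUF = 35.3° gives UF at 178° from the x-axis; with |UF| = 13.1, F = (-2.17, -7.85). ∠UFM = 129.8° gives FM at 128° from the x-axis; with |FM| = 19.6, M = (-14.2, 7.59). FM is perpendicular to MQ, so MQ runs at 38.0°; with |MQ| = 10.0, Q = (-6.35, 13.7). ∠MQP = 49.9° gives QP at -92.1° from the x-axis; with |QP| = 13.4, P = (-6.84, 0.358). ∠QPK = 134.1° gives PK at -138° from the x-axis; with |PK| = 10.4, K = (-14.6, -6.60). Then |SK| = |K − S| = 16.0.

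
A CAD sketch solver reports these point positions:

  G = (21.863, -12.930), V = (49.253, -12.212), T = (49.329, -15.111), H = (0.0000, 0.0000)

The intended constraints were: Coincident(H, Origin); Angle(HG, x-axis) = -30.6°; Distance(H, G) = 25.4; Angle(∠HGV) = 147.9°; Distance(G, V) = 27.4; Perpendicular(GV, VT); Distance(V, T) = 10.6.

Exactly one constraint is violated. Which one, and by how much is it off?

Distance(V, T) = 10.6 — off by 7.70.

H = (0.00, 0.00) ✓; HG at -30.60° ✓; |HG| = 25.40 ✓; ∠HGV = 147.9° ✓; |GV| = 27.40 ✓; ∠(GV, VT) = 90.00° ✓; |VT| = 2.900 ✗.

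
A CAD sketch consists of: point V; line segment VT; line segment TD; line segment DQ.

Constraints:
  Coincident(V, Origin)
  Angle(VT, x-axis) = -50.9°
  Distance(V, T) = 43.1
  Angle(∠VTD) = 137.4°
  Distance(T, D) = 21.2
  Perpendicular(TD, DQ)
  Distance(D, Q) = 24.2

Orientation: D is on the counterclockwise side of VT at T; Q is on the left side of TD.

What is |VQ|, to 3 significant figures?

53.2

V is at the origin; VT runs at -50.9° with length 43.1, so T = 43.1·(cos -50.9°, sin -50.9°) = (27.2, -33.4). ∠VTD = 137.4°, so TD runs at -50.9° + (180° − 137.4°) = -8.30° from the x-axis; with |TD| = 21.2, D = T + 21.2·(cos -8.30°, sin -8.30°) = (48.2, -36.5). TD ⟂ DQ; with |DQ| = 24.2 on the left of TD, Q = D + 24.2·(0.144, 0.990) = (51.7, -12.6). Then |VQ| = |Q − V| = 53.2.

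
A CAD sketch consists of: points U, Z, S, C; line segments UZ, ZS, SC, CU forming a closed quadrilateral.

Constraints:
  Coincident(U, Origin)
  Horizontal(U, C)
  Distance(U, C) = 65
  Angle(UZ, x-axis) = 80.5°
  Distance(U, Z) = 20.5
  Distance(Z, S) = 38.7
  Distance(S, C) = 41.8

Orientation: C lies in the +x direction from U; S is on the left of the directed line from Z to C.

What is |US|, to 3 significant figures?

51.9

U is at the origin; U and C share the same y with |UC| = 65.0 and C in +x, so C = (65.0, 0). UZ runs at 80.5° with |UZ| = 20.5, so Z = (3.38, 20.2). S is determined by |ZS| = 38.7 and |SC| = 41.8 together: it lies at the intersection of circle(Z, 38.7) and circle(C, 41.8). With |ZC| = 64.8, the foot of the radical line on ZC is 30.5 from Z and the perpendicular offset is √(38.7² − 30.5²) = 23.8. Taking the left-of-ZC solution: S = (39.8, 33.3).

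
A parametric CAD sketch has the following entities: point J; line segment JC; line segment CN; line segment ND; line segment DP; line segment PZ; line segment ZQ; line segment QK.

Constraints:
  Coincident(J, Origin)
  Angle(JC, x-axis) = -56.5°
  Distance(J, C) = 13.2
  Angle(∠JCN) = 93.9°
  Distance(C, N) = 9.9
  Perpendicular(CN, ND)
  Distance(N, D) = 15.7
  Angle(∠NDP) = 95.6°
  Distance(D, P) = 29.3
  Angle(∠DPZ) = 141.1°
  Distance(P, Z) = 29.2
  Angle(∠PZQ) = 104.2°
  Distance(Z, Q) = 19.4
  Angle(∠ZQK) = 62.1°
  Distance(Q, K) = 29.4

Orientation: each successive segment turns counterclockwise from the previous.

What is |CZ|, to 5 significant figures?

43.739

J is at the origin; JC runs at -56.5° with length 13.2, so C = (7.2856, -11.007). ∠JCN = 93.9° gives CN at 29.600° from the x-axis; with |CN| = 9.9, N = (15.894, -6.1173). CN ⟂ ND, so ND runs at 119.60°; with |ND| = 15.7, D = (8.1387, 7.5338). ∠NDP = 95.6° gives DP at -156.00° from the x-axis; with |DP| = 29.3, P = (-18.628, -4.3836). ∠DPZ = 141.1° gives PZ at -117.10° from the x-axis; with |PZ| = 29.2, Z = (-31.930, -30.378). Then |CZ| = |Z − C| = 43.739.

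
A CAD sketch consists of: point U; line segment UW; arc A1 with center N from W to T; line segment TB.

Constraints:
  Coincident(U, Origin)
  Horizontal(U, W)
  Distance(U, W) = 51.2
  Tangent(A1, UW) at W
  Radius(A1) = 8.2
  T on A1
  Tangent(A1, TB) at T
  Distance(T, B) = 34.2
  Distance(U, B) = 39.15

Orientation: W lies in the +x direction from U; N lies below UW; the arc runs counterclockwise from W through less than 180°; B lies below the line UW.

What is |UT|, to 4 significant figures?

44.74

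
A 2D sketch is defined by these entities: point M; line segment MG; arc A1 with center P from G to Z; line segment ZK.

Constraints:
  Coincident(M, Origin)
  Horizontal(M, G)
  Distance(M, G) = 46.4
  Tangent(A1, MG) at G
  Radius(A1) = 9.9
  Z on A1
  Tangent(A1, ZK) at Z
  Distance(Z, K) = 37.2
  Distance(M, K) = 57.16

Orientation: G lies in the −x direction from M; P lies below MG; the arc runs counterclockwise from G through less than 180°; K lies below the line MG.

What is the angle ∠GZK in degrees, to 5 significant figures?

117.87°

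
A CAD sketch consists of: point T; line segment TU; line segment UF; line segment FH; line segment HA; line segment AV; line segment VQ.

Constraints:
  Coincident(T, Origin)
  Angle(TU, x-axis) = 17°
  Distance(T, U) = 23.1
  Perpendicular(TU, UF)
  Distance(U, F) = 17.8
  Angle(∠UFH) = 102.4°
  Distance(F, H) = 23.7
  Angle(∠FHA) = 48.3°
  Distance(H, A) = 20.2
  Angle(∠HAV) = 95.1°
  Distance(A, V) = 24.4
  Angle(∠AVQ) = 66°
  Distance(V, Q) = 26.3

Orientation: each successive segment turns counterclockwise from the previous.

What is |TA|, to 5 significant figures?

11.163

∠UFH = 102.4° gives FH at -175.40° from the x-axis; with |FH| = 23.7, H = (-6.7372, 21.875). ∠FHA = 48.3° gives HA at -43.700° from the x-axis; with |HA| = 20.2, A = (7.8667, 7.9195). Then |TA| = |A − T| = 11.163.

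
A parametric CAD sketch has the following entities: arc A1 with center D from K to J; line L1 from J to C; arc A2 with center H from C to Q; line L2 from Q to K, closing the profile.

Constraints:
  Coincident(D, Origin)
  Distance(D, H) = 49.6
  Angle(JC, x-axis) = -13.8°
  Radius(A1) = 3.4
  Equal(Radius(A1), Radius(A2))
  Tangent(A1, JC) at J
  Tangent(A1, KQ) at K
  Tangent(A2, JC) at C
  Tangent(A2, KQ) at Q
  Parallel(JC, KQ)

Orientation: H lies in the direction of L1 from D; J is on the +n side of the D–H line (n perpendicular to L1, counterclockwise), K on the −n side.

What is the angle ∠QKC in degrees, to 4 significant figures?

7.806°

The slot axis is L1's direction at -13.8°, so u = (cos -13.8°, sin -13.8°) = (0.9711, -0.2385) and n = (−sin -13.8°, cos -13.8°) = (0.2385, 0.9711). D is at the origin and H lies 49.6 along u from D, so H = 49.6·u = (48.17, -11.83). Tangency of A1 to both parallel lines with radius 3.4 puts J and K at D ± 3.4·n: J = (0.8110, 3.302), K = (-0.8110, -3.302). Equal radii place C and Q the same way about H: C = H + 3.4·n = (48.98, -8.529), Q = H − 3.4·n = (47.36, -15.13). Then cos ∠QKC = KQ·KC / (|KQ||KC|), giving 7.806°.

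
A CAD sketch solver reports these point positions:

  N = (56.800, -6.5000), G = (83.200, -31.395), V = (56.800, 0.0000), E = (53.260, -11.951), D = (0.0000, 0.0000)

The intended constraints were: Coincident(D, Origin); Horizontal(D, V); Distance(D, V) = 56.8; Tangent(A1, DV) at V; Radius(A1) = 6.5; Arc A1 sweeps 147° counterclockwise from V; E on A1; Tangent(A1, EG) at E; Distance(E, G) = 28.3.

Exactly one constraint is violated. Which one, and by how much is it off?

Distance(E, G) = 28.3 — off by 7.40.

D = (0.00, 0.00) ✓; D.y = 0.00, V.y = 0.00 ✓; |DV| = 56.80 ✓; ∠(NV, VD) = 90.00° ✓; |NV| = 6.500 ✓; bearing(N→E) − bearing(N→V) = 147.0° ✓; |NE| = 6.500 ✓; ∠(NE, EG) = 90.00° ✓; |EG| = 35.70 ✗.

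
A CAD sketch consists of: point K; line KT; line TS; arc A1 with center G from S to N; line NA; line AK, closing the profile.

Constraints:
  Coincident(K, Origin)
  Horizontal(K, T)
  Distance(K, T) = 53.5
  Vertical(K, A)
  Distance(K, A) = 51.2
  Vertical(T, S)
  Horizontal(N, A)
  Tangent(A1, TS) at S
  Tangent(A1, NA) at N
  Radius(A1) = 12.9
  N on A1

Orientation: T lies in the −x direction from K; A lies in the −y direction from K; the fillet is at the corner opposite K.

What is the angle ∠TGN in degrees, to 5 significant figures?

161.39°

K is at the origin; KT is horizontal with |KT| = 53.5 and T on the −x side, so T = (-53.500, 0.0000). K and A share the same x with |KA| = 51.2 and A on the −y side, so A = (0.0000, -51.200). The virtual corner opposite K is at (-53.500, -51.200). Since A1 is tangent to TS there, GS ⟂ TS and since A1 is tangent to NA there, GN ⟂ NA, with radius 12.9, so the center G sits 12.9 in from both sides at G = (-40.600, -38.300). That places the tangent points at S = (-53.500, -38.300) on TS and N = (-40.600, -51.200) on NA. Then cos ∠TGN = GT·GN / (|GT||GN|), giving 161.39°.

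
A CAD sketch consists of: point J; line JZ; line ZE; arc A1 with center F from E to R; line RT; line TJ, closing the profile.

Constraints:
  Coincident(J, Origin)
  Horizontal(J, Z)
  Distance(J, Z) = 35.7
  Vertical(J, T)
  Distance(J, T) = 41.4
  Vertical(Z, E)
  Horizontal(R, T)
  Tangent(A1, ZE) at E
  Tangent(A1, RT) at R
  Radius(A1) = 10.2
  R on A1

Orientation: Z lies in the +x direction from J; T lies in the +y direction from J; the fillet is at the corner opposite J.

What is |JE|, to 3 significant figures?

47.4

The virtual corner opposite J is at (35.7, 41.4). Tangency of A1 to ZE means the radius FE is perpendicular to ZE and tangency of A1 to RT means the radius FR is perpendicular to RT, with radius 10.2, so the center F sits 10.2 in from both sides at F = (25.5, 31.2). That places the tangent points at E = (35.7, 31.2) on ZE and R = (25.5, 41.4) on RT. Then |JE| = |E − J| = 47.4.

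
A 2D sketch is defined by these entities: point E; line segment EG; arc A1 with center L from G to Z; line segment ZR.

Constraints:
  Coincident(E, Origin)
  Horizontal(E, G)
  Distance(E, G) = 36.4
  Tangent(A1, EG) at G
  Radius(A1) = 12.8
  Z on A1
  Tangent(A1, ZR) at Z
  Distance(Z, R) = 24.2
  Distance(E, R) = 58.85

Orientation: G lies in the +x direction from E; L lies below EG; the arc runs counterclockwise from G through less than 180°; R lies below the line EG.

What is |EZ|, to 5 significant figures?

34.772

E is at the origin; E and G share the same y with |EG| = 36.4 and G on the +x side, so G = (36.400, 0.0000). Tangency of A1 to EG means the radius LG is perpendicular to EG, so L = G + (0, -12.8) = (36.400, -12.800). Since LZ ⟂ ZR (tangency), |LR| = √(12.8² + 24.2²) = 27.377 regardless of where Z sits on A1. So R lies on both circle(E, 58.85) and circle(L, 27.377); the below-EG intersection is R = (43.977, -39.107). Z is the foot of the tangent from R: Z = (27.183, -21.682).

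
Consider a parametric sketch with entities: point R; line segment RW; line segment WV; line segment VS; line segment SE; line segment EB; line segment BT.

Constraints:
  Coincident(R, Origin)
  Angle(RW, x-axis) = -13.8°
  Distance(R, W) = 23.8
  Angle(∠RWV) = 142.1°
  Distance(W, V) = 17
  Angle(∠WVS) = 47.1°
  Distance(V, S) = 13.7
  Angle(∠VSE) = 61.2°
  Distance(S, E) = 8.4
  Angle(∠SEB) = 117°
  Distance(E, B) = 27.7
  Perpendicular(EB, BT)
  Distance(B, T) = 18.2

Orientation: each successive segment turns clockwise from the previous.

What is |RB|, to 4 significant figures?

53.99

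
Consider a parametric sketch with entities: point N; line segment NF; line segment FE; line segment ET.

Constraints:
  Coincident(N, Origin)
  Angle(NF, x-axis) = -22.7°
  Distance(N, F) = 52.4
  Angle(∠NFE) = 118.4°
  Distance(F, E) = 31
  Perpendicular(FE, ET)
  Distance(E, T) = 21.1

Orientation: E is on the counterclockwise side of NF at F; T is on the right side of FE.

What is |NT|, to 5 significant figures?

87.420

N is at the origin; NF runs at -22.7° with length 52.4, so F = 52.4·(cos -22.7°, sin -22.7°) = (48.341, -20.221). ∠NFE = 118.4°, so FE runs at -22.7° + (180° − 118.4°) = 38.900° from the x-axis; with |FE| = 31.0, E = F + 31.0·(cos 38.900°, sin 38.900°) = (72.467, -0.75462). FE is perpendicular to ET; with |ET| = 21.1 on the right of FE, T = E + 21.1·(0.62796, -0.77824) = (85.717, -17.176). Then |NT| = |T − N| = 87.420.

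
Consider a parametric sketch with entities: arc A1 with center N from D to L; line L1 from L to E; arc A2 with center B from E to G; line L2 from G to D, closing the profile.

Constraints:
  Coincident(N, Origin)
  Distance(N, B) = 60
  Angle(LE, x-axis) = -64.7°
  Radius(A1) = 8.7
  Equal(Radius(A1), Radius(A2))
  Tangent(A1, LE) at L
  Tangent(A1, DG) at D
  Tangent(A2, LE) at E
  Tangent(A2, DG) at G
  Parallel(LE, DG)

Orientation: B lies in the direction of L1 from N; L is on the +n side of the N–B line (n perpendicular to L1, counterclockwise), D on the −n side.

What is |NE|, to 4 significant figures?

60.63

The slot axis is L1's direction at -64.7°, so u = (cos -64.7°, sin -64.7°) = (0.4274, -0.9041) and n = (−sin -64.7°, cos -64.7°) = (0.9041, 0.4274). N is at the origin and B lies 60.0 along u from N, so B = 60.0·u = (25.64, -54.24). Tangency of A1 to both parallel lines with radius 8.7 puts L and D at N ± 8.7·n: L = (7.866, 3.718), D = (-7.866, -3.718). Equal radii place E and G the same way about B: E = B + 8.7·n = (33.51, -50.53), G = B − 8.7·n = (17.78, -57.96). Then |NE| = |E − N| = 60.63.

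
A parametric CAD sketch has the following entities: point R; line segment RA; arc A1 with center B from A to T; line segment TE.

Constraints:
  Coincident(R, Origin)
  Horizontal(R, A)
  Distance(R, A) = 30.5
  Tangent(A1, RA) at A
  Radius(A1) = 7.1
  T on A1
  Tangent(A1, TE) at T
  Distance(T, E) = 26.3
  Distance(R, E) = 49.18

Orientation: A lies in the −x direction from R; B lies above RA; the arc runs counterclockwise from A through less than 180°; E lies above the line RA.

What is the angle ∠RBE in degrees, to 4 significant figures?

114.1°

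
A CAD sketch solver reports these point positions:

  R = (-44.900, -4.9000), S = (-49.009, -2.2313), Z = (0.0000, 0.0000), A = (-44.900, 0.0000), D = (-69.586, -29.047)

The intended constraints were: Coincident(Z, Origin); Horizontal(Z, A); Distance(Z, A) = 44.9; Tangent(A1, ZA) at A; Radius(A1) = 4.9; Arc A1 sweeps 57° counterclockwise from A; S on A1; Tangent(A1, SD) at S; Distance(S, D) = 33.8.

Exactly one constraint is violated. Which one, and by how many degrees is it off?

Tangent(A1, SD) at S — off by 4.50°.

Z = (0.00, 0.00) ✓; Z.y = 0.00, A.y = 0.00 ✓; |ZA| = 44.90 ✓; ∠(RA, AZ) = 90.00° ✓; |RA| = 4.900 ✓; bearing(R→S) − bearing(R→A) = 57.00° ✓; |RS| = 4.900 ✓; ∠(RS, SD) = 94.50° ✗; |SD| = 33.80 ✓.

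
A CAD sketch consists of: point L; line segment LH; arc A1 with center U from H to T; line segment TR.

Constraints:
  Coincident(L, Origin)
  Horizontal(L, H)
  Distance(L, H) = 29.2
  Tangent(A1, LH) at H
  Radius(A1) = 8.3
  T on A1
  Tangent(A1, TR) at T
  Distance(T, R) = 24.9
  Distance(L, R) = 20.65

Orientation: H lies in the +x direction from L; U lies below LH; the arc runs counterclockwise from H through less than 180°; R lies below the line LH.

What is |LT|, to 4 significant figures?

23.50

L is at the origin; LH is horizontal with |LH| = 29.2 and H on the +x side, so H = (29.20, 0.000). Tangency of A1 to LH means the radius UH is perpendicular to LH, so U = H + (0, -8.3) = (29.20, -8.300). Since UT ⟂ TR (tangency), |UR| = √(8.3² + 24.9²) = 26.25 regardless of where T sits on A1. So R lies on both circle(L, 20.65) and circle(U, 26.25); the below-LH intersection is R = (5.639, -19.87). T is the foot of the tangent from R: T = (23.37, -2.388).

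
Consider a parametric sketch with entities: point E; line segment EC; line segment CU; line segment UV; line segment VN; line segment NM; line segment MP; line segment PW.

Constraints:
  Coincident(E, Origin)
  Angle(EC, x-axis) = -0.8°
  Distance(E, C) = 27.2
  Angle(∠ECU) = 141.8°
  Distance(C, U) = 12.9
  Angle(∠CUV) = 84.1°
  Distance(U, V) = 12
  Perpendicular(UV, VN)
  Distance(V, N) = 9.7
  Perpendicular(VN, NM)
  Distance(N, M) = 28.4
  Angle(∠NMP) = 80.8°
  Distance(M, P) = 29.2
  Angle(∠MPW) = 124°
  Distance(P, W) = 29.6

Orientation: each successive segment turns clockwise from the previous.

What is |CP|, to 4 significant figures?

34.52

VN ⟂ NM, so NM runs at 45.10°; with |NM| = 28.4, M = (41.93, 9.966). ∠NMP = 80.8° gives MP at -54.10° from the x-axis; with |MP| = 29.2, P = (59.05, -13.69). Then |CP| = |P − C| = 34.52.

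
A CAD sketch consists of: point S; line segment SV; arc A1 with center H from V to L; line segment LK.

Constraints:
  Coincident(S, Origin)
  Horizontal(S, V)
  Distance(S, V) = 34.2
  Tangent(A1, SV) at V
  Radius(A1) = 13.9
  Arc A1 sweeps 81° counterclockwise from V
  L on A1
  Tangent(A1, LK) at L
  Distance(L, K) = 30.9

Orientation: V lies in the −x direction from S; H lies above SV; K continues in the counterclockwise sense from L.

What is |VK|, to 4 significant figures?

46.14

S is at the origin; S and V share the same y with |SV| = 34.2 and V on the −x side, so V = (-34.20, 0.000). Since A1 is tangent to SV there, HV ⟂ SV, so H = V + (0, 13.9) = (-34.20, 13.90). On A1, V sits at bearing -90° from H; an 81° counterclockwise sweep puts L at bearing -9°, so L = H + 13.9·(cos -9°, sin -9°) = (-20.47, 11.73). Since A1 is tangent to LK there, HL ⟂ LK, so LK runs along (−sin -9°, cos -9°); with |LK| = 30.9, K = (-15.64, 42.25). Then |VK| = |K − V| = 46.14.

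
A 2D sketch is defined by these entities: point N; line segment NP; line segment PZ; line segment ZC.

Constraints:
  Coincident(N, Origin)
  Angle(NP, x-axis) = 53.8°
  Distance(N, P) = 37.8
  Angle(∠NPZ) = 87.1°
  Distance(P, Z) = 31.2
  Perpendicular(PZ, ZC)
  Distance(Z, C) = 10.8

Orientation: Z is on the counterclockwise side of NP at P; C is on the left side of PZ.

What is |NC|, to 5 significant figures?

39.801

∠NPZ = 87.1°, so PZ runs at 53.8° + (180° − 87.1°) = 146.70° from the x-axis; with |PZ| = 31.2, Z = P + 31.2·(cos 146.70°, sin 146.70°) = (-3.7523, 47.633). PZ is perpendicular to ZC; with |ZC| = 10.8 on the left of PZ, C = Z + 10.8·(-0.54902, -0.83581) = (-9.6817, 38.606). Then |NC| = |C − N| = 39.801.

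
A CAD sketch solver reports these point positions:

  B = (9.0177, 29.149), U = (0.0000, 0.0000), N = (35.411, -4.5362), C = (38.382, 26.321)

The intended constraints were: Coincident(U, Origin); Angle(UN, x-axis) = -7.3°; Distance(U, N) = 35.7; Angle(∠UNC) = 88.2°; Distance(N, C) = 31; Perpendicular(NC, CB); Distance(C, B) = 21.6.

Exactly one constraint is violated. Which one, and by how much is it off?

Distance(C, B) = 21.6 — off by 7.90.

U = (0.00, 0.00) ✓; UN at -7.300° ✓; |UN| = 35.70 ✓; ∠UNC = 88.20° ✓; |NC| = 31.00 ✓; ∠(NC, CB) = 90.00° ✓; |CB| = 29.50 ✗.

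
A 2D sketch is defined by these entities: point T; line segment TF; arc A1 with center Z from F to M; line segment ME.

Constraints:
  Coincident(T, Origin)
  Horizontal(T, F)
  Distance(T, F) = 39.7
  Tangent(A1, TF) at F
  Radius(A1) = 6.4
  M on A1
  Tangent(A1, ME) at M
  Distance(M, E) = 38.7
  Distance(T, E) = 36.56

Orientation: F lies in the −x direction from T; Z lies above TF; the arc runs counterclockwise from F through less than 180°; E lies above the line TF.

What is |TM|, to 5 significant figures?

34.564

T is at the origin; TF is horizontal with |TF| = 39.7 and F on the −x side, so F = (-39.700, 0.0000). Tangency of A1 to TF means the radius ZF is perpendicular to TF, so Z = F + (0, 6.4) = (-39.700, 6.4000). Since ZM ⟂ ME (tangency), |ZE| = √(6.4² + 38.7²) = 39.226 regardless of where M sits on A1. So E lies on both circle(T, 36.56) and circle(Z, 39.226); the above-TF intersection is E = (-12.270, 34.440). M is the foot of the tangent from E: M = (-34.456, 2.7309).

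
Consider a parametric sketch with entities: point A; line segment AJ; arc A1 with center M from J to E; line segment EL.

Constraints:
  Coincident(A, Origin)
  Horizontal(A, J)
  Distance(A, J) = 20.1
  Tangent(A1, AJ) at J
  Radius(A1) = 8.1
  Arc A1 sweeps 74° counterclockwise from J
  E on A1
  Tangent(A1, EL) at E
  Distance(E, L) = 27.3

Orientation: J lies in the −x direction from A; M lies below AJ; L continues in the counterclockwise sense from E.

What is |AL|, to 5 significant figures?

47.802

A is at the origin; A and J share the same y with |AJ| = 20.1 and J on the −x side, so J = (-20.100, 0.0000). A1 meets AJ tangentially, so MJ is at right angles to AJ, so M = J + (0, -8.1) = (-20.100, -8.1000). On A1, J sits at bearing 90° from M; a 74° counterclockwise sweep puts E at bearing 164°, so E = M + 8.1·(cos 164°, sin 164°) = (-27.886, -5.8673). Tangency of A1 to EL means the radius ME is perpendicular to EL, so EL runs along (−sin 164°, cos 164°); with |EL| = 27.3, L = (-35.411, -32.110). Then |AL| = |L − A| = 47.802.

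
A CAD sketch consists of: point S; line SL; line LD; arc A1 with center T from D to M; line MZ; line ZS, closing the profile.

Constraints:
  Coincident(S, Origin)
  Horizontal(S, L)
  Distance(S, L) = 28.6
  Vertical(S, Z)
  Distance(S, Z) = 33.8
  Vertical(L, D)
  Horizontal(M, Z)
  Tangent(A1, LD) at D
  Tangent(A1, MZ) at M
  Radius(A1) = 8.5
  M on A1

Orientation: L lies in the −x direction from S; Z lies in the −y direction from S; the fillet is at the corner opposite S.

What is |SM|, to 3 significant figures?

39.3

The virtual corner opposite S is at (-28.6, -33.8). The tangent condition forces TD to be normal to LD and tangency of A1 to MZ means the radius TM is perpendicular to MZ, with radius 8.5, so the center T sits 8.5 in from both sides at T = (-20.1, -25.3). That places the tangent points at D = (-28.6, -25.3) on LD and M = (-20.1, -33.8) on MZ. Then |SM| = |M − S| = 39.3.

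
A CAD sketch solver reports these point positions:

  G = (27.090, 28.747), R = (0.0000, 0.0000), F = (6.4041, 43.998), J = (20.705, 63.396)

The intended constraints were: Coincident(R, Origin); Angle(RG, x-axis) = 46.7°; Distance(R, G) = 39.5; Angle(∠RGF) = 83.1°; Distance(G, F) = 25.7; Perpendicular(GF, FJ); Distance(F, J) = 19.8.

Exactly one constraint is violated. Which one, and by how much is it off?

Distance(F, J) = 19.8 — off by 4.30.

R = (0.00, 0.00) ✓; RG at 46.70° ✓; |RG| = 39.50 ✓; ∠RGF = 83.10° ✓; |GF| = 25.70 ✓; ∠(GF, FJ) = 90.00° ✓; |FJ| = 24.10 ✗.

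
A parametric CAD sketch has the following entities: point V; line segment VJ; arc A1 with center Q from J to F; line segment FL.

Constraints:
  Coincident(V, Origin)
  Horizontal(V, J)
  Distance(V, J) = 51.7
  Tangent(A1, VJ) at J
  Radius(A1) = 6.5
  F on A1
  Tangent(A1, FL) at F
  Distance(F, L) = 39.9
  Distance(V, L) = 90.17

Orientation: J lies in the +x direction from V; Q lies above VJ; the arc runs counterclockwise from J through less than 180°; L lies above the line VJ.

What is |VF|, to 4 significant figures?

56.12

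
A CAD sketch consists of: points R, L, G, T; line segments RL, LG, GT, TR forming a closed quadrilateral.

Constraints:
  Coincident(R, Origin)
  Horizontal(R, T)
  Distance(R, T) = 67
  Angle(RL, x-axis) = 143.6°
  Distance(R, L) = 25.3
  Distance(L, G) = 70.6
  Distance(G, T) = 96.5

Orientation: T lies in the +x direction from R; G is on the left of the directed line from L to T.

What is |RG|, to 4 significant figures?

79.13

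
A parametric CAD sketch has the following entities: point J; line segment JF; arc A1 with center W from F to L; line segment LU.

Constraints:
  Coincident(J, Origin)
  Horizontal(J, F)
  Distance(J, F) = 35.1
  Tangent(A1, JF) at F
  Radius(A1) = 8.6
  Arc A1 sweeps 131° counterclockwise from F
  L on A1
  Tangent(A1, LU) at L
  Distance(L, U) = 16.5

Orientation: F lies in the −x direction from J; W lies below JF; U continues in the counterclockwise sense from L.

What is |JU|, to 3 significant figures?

40.7

On A1, F sits at bearing 90° from W; a 131° counterclockwise sweep puts L at bearing 221°, so L = W + 8.6·(cos 221°, sin 221°) = (-41.6, -14.2). The tangent condition forces WL to be normal to LU, so LU runs along (−sin 221°, cos 221°); with |LU| = 16.5, U = (-30.8, -26.7). Then |JU| = |U − J| = 40.7.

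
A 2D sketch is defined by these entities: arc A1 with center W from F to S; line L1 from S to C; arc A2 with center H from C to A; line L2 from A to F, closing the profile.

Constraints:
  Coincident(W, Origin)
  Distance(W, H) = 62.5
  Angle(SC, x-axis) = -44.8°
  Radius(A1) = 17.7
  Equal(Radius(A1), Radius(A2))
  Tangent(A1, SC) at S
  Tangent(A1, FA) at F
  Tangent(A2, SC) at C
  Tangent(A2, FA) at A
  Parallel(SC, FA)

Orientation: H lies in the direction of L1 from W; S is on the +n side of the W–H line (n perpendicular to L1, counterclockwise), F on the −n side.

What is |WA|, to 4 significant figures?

64.96

Tangency of A1 to both parallel lines with radius 17.7 puts S and F at W ± 17.7·n: S = (12.47, 12.56), F = (-12.47, -12.56). Equal radii place C and A the same way about H: C = H + 17.7·n = (56.82, -31.48), A = H − 17.7·n = (31.88, -56.60). Then |WA| = |A − W| = 64.96.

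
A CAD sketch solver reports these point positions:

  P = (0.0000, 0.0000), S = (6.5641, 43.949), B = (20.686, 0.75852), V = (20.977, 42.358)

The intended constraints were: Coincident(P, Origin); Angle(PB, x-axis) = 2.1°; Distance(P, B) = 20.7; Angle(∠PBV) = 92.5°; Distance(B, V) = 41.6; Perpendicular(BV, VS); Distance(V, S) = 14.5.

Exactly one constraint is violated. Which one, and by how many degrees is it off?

Perpendicular(BV, VS) — off by 5.90°.

P = (0.00, 0.00) ✓; PB at 2.100° ✓; |PB| = 20.70 ✓; ∠PBV = 92.50° ✓; |BV| = 41.60 ✓; ∠(BV, VS) = 84.10° ✗; |VS| = 14.50 ✓.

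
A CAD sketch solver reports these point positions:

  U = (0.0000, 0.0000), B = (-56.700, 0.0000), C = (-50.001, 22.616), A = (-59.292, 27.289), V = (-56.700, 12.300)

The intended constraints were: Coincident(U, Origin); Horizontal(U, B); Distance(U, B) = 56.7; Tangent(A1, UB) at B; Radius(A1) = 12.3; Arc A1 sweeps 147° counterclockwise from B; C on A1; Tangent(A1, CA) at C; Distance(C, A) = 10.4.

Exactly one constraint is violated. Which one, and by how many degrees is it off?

Tangent(A1, CA) at C — off by 6.30°.

U = (0.00, 0.00) ✓; U.y = 0.00, B.y = 0.00 ✓; |UB| = 56.70 ✓; ∠(VB, BU) = 90.00° ✓; |VB| = 12.30 ✓; bearing(V→C) − bearing(V→B) = 147.0° ✓; |VC| = 12.30 ✓; ∠(VC, CA) = 83.70° ✗; |CA| = 10.40 ✓.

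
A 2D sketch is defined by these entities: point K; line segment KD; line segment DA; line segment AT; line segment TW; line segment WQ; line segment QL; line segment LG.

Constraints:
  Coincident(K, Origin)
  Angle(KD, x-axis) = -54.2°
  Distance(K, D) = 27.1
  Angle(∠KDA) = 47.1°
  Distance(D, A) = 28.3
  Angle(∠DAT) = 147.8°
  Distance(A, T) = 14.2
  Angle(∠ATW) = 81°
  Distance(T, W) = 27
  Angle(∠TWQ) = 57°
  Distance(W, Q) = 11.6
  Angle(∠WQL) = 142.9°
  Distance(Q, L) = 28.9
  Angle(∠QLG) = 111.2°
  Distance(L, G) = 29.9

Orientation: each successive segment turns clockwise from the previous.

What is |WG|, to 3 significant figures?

53.2

K is at the origin; KD runs at -54.2° with length 27.1, so D = (15.9, -22.0). ∠KDA = 47.1° gives DA at 173° from the x-axis; with |DA| = 28.3, A = (-12.2, -18.5). ∠DAT = 147.8° gives AT at 141° from the x-axis; with |AT| = 14.2, T = (-23.2, -9.49). ∠ATW = 81.0° gives TW at 41.7° from the x-axis; with |TW| = 27.0, W = (-3.06, 8.47). ∠TWQ = 57.0° gives WQ at -81.3° from the x-axis; with |WQ| = 11.6, Q = (-1.31, -2.99). ∠WQL = 142.9° gives QL at -118° from the x-axis; with |QL| = 28.9, L = (-15.1, -28.4). ∠QLG = 111.2° gives LG at 173° from the x-axis; with |LG| = 29.9, G = (-44.7, -24.7). Then |WG| = |G − W| = 53.2.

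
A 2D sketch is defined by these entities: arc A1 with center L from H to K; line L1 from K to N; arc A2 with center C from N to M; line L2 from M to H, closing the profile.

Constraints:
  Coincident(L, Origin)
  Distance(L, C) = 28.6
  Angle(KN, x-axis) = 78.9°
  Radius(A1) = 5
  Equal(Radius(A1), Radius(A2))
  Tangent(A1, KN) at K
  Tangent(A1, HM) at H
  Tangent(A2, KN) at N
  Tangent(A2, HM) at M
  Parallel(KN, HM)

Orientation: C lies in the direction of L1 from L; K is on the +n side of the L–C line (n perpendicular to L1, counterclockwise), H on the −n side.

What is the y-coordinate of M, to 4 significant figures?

27.10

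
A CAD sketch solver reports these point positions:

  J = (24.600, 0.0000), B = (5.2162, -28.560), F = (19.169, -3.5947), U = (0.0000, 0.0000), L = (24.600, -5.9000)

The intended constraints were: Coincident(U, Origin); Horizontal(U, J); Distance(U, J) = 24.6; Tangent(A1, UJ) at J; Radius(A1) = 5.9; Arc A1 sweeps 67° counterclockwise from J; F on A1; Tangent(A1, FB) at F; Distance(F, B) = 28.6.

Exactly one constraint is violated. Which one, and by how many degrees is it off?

Tangent(A1, FB) at F — off by 6.20°.

U = (0.00, 0.00) ✓; U.y = 0.00, J.y = 0.00 ✓; |UJ| = 24.60 ✓; ∠(LJ, JU) = 90.00° ✓; |LJ| = 5.900 ✓; bearing(L→F) − bearing(L→J) = 67.00° ✓; |LF| = 5.900 ✓; ∠(LF, FB) = 96.20° ✗; |FB| = 28.60 ✓.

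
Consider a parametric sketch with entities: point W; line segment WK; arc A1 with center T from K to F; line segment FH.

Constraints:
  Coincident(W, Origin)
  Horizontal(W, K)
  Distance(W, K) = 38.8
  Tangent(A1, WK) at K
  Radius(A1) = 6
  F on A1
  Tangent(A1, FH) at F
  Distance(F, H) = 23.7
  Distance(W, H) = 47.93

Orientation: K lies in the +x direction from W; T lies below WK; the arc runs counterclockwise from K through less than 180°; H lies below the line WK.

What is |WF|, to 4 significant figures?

33.64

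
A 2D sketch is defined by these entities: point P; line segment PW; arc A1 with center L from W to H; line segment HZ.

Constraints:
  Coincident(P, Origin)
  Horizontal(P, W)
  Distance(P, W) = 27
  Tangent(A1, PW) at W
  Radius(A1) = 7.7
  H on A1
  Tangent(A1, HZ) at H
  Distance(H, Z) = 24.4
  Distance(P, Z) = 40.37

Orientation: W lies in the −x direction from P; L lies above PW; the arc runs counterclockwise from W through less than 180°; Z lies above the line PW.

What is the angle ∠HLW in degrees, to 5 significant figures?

99.067°

P is at the origin; PW is horizontal with |PW| = 27.0 and W on the −x side, so W = (-27.000, 0.0000). The tangent condition forces LW to be normal to PW, so L = W + (0, 7.7) = (-27.000, 7.7000). Since LH ⟂ HZ (tangency), |LZ| = √(7.7² + 24.4²) = 25.586 regardless of where H sits on A1. So Z lies on both circle(P, 40.37) and circle(L, 25.586); the above-PW intersection is Z = (-23.242, 33.009). H is the foot of the tangent from Z: H = (-19.396, 8.9135).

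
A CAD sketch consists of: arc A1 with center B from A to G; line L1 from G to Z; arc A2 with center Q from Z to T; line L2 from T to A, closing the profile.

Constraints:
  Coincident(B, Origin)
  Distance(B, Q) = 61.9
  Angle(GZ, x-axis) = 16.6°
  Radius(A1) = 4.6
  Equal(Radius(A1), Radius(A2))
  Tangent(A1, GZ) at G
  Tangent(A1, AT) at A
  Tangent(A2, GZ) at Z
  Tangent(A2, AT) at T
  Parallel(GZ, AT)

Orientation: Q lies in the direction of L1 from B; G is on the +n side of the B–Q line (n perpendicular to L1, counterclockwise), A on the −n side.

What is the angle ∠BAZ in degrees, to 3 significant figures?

81.5°

The slot axis is L1's direction at 16.6°, so u = (cos 16.6°, sin 16.6°) = (0.958, 0.286) and n = (−sin 16.6°, cos 16.6°) = (-0.286, 0.958). B is at the origin and Q lies 61.9 along u from B, so Q = 61.9·u = (59.3, 17.7). Tangency of A1 to both parallel lines with radius 4.6 puts G and A at B ± 4.6·n: G = (-1.31, 4.41), A = (1.31, -4.41). Equal radii place Z and T the same way about Q: Z = Q + 4.6·n = (58.0, 22.1), T = Q − 4.6·n = (60.6, 13.3). Then cos ∠BAZ = AB·AZ / (|AB||AZ|), giving 81.5°.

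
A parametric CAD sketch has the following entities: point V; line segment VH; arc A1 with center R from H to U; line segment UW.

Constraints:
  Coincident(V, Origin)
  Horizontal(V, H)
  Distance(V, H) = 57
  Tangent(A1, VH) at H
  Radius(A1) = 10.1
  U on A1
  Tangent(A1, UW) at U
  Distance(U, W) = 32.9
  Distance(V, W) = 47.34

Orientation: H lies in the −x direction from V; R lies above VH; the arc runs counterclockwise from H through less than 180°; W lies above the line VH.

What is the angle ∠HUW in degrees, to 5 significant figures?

149.07°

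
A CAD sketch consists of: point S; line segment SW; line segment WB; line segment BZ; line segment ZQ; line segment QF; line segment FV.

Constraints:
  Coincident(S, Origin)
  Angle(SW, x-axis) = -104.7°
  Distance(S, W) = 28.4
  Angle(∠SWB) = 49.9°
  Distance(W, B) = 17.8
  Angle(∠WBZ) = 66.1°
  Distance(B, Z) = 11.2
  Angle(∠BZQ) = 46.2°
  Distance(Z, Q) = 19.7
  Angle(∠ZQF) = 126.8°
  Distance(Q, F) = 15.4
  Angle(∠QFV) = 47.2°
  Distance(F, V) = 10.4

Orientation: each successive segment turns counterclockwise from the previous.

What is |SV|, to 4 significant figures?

32.99

∠ZQF = 126.8° gives QF at -33.70° from the x-axis; with |QF| = 15.4, F = (14.26, -40.75). ∠QFV = 47.2° gives FV at 99.10° from the x-axis; with |FV| = 10.4, V = (12.61, -30.48). Then |SV| = |V − S| = 32.99.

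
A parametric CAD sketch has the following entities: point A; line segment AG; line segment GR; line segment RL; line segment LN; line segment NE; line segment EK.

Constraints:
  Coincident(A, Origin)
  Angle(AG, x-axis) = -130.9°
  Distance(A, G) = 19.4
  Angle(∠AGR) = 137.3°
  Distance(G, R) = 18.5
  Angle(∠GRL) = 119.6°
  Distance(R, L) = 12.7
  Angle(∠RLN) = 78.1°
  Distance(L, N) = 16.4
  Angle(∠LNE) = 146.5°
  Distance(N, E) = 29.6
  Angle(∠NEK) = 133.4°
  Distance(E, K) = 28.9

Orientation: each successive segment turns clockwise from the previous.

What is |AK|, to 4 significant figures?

35.91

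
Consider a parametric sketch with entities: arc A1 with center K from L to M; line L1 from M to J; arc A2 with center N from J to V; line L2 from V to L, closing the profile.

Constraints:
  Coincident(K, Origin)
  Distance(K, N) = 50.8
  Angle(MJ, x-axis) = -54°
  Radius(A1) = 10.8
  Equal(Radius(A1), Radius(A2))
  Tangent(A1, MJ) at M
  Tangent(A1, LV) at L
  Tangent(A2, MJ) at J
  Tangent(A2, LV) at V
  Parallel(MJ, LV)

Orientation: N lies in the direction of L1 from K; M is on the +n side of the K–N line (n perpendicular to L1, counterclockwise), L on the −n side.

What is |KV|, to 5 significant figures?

51.935

The slot axis is L1's direction at -54.0°, so u = (cos -54.0°, sin -54.0°) = (0.58779, -0.80902) and n = (−sin -54.0°, cos -54.0°) = (0.80902, 0.58779). K is at the origin and N lies 50.8 along u from K, so N = 50.8·u = (29.859, -41.098). Tangency of A1 to both parallel lines with radius 10.8 puts M and L at K ± 10.8·n: M = (8.7374, 6.3481), L = (-8.7374, -6.3481). Equal radii place J and V the same way about N: J = N + 10.8·n = (38.597, -34.750), V = N − 10.8·n = (21.122, -47.446). Then |KV| = |V − K| = 51.935.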